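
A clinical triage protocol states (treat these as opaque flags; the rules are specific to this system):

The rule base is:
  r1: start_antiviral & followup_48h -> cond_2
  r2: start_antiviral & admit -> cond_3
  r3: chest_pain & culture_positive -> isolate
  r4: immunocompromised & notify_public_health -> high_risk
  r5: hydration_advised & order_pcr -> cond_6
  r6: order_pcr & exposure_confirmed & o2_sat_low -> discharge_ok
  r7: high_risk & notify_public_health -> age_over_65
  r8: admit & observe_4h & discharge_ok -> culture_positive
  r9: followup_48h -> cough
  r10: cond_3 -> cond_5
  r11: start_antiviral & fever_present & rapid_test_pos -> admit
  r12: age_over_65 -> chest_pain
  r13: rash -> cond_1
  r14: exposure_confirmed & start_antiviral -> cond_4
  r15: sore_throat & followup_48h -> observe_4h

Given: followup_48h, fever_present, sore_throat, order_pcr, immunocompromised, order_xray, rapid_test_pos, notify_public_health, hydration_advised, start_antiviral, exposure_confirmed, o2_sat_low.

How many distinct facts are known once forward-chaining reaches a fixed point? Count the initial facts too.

Round 1: r1 [start_antiviral & followup_48h -> cond_2]; r4 [immunocompromised & notify_public_health -> high_risk]; r5 [hydration_advised & order_pcr -> cond_6]; r6 [order_pcr & exposure_confirmed & o2_sat_low -> discharge_ok]; r9 [followup_48h -> cough]; r11 [start_antiviral & fever_present & rapid_test_pos -> admit]; r14 [exposure_confirmed & start_antiviral -> cond_4]; r15 [sore_throat & followup_48h -> observe_4h]. Adds cond_2, high_risk, cond_6, discharge_ok, cough, admit, cond_4, observe_4h.
Round 2: r2 [start_antiviral & admit -> cond_3]; r7 [high_risk & notify_public_health -> age_over_65]; r8 [admit & observe_4h & discharge_ok -> culture_positive]. Adds cond_3, age_over_65, culture_positive.
Round 3: r10 [cond_3 -> cond_5]; r12 [age_over_65 -> chest_pain]. Adds cond_5, chest_pain.
Round 4: r3 [chest_pain & culture_positive -> isolate]. Adds isolate.
Closure: {admit, age_over_65, chest_pain, cond_2, cond_3, cond_4, cond_5, cond_6, cough, culture_positive, discharge_ok, exposure_confirmed, fever_present, followup_48h, high_risk, hydration_advised, immunocompromised, isolate, notify_public_health, o2_sat_low, observe_4h, order_pcr, order_xray, rapid_test_pos, sore_throat, start_antiviral} — 26 facts.

26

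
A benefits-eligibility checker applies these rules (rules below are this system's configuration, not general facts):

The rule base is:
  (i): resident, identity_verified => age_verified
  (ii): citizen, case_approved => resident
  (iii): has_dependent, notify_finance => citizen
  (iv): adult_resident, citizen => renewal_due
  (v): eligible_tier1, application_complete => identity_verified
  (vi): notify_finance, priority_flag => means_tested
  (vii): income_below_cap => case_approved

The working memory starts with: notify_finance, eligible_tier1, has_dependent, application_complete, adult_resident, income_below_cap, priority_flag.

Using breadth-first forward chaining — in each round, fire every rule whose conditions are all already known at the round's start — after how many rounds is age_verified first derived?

Round 1: (iii) [has_dependent, notify_finance => citizen]; (v) [eligible_tier1, application_complete => identity_verified]; (vi) [notify_finance, priority_flag => means_tested]; (vii) [income_below_cap => case_approved]. New: citizen, identity_verified, means_tested, case_approved.
Round 2: (ii) [citizen, case_approved => resident]; (iv) [adult_resident, citizen => renewal_due]. New: resident, renewal_due.
Round 3: (i) [resident, identity_verified => age_verified]. New: age_verified.
age_verified first appears in round 3.

3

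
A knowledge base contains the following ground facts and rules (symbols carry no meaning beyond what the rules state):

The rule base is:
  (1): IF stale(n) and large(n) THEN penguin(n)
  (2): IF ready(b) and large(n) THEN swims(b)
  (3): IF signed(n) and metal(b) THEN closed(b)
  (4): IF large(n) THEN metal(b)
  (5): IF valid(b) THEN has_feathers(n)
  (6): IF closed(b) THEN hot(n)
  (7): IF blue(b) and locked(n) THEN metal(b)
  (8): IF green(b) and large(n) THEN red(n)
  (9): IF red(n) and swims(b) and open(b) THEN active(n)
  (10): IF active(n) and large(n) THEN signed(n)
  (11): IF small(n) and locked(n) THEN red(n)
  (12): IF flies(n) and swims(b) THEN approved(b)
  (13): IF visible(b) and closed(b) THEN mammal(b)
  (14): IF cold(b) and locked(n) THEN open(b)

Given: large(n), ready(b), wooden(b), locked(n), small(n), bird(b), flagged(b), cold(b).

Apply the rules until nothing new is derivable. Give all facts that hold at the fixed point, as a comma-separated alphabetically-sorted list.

active(n), bird(b), closed(b), cold(b), flagged(b), hot(n), large(n), locked(n), metal(b), open(b), ready(b), red(n), signed(n), small(n), swims(b), wooden(b)

Round 1 — (2), (4), (11), (14), derive swims(b), metal(b), red(n), open(b).
Round 2 — (9), derive active(n).
Round 3 — (10), derive signed(n).
Round 4 — (3), derive closed(b).
Round 5 — (6), derive hot(n).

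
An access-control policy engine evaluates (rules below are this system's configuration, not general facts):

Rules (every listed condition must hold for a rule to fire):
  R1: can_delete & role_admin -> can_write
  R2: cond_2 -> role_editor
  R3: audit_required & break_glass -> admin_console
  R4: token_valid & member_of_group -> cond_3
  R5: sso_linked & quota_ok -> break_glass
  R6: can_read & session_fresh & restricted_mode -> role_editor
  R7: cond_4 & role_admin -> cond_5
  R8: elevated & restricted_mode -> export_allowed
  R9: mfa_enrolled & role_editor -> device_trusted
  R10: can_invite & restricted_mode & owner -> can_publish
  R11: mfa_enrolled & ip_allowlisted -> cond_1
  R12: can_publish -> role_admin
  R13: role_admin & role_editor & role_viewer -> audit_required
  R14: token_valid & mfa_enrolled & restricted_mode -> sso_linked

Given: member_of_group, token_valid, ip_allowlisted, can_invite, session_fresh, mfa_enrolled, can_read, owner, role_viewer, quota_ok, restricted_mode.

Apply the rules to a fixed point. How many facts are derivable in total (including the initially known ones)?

21

Round 1 — R4, R6, R10, R11, R14, derive cond_3, role_editor, can_publish, cond_1, sso_linked.
Round 2 — R5, R9, R12, derive break_glass, device_trusted, role_admin.
Round 3 — R13, derive audit_required.
Round 4 — R3, derive admin_console.
Closure: {admin_console, audit_required, break_glass, can_invite, can_publish, can_read, cond_1, cond_3, device_trusted, ip_allowlisted, member_of_group, mfa_enrolled, owner, quota_ok, restricted_mode, role_admin, role_editor, role_viewer, session_fresh, sso_linked, token_valid} — 21 facts.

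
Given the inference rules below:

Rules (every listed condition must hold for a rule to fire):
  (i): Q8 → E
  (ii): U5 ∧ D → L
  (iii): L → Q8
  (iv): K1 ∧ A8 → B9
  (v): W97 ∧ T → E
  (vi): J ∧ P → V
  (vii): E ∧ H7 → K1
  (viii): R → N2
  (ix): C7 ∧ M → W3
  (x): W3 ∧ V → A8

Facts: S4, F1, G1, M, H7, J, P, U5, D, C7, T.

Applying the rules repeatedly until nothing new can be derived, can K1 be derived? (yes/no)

Round 1: (ii) [U5 ∧ D → L]; (vi) [J ∧ P → V]; (ix) [C7 ∧ M → W3]. Adds L, V, W3.
Round 2: (iii) [L → Q8]; (x) [W3 ∧ V → A8]. Adds Q8, A8.
Round 3: (i) [Q8 → E]. Adds E.
Round 4: (vii) [E ∧ H7 → K1]. Adds K1.
Round 5: (iv) [K1 ∧ A8 → B9]. Adds B9.
K1 appears in round 4, so it is derivable.

yes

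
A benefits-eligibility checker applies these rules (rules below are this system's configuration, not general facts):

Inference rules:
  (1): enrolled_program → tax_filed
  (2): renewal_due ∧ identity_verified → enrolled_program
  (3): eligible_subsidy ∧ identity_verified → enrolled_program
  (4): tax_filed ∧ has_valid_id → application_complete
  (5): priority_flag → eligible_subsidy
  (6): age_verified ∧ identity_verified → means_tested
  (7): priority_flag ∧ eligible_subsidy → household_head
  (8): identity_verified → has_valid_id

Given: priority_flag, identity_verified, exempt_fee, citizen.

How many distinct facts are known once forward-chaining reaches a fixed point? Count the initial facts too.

10

Round 1: (5) [priority_flag → eligible_subsidy]; (8) [identity_verified → has_valid_id]. Adds eligible_subsidy, has_valid_id.
Round 2: (3) [eligible_subsidy ∧ identity_verified → enrolled_program]; (7) [priority_flag ∧ eligible_subsidy → household_head]. Adds enrolled_program, household_head.
Round 3: (1) [enrolled_program → tax_filed]. Adds tax_filed.
Round 4: (4) [tax_filed ∧ has_valid_id → application_complete]. Adds application_complete.
Closure: {application_complete, citizen, eligible_subsidy, enrolled_program, exempt_fee, has_valid_id, household_head, identity_verified, priority_flag, tax_filed} — 10 facts.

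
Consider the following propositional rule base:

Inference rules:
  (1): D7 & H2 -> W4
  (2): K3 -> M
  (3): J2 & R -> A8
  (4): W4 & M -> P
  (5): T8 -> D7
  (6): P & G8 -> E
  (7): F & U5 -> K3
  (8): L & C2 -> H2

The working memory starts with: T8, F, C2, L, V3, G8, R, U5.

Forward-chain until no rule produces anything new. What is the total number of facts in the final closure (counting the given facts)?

15

Round 1 fires (5), (7), (8), giving D7, K3, H2.
Round 2 fires (1), (2), giving W4, M.
Round 3 fires (4), giving P.
Round 4 fires (6), giving E.
Closure: {C2, D7, E, F, G8, H2, K3, L, M, P, R, T8, U5, V3, W4} — 15 facts.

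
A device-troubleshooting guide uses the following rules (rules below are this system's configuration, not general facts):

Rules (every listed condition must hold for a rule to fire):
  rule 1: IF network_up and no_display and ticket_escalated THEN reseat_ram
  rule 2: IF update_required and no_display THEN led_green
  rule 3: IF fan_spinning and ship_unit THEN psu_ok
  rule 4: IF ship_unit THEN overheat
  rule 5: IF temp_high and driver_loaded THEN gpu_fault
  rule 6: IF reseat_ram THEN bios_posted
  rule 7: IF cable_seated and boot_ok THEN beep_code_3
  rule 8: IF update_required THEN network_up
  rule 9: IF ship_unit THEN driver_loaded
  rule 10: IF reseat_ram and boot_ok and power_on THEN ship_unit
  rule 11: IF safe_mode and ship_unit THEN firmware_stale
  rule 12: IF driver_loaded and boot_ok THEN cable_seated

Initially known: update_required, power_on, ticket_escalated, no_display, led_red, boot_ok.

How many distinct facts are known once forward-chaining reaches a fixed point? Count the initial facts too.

Round 1 fires rule 2, rule 8, giving led_green, network_up.
Round 2 fires rule 1, giving reseat_ram.
Round 3 fires rule 6, rule 10, giving bios_posted, ship_unit.
Round 4 fires rule 4, rule 9, giving overheat, driver_loaded.
Round 5 fires rule 12, giving cable_seated.
Round 6 fires rule 7, giving beep_code_3.
Closure: {beep_code_3, bios_posted, boot_ok, cable_seated, driver_loaded, led_green, led_red, network_up, no_display, overheat, power_on, reseat_ram, ship_unit, ticket_escalated, update_required} — 15 facts.

15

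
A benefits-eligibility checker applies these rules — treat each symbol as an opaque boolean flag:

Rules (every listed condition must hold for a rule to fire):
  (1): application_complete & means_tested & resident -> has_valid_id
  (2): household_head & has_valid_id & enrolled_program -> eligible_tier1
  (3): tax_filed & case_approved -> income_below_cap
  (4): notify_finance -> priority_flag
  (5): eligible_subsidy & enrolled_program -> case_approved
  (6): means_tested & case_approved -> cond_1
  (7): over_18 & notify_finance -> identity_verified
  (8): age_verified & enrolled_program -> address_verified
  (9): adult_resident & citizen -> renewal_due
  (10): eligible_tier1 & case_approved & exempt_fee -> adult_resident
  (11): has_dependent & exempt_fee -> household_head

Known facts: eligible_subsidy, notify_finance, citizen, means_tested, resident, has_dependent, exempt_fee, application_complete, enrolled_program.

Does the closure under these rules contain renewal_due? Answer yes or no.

yes

Round 1 — (1), (4), (5), (11), derive has_valid_id, priority_flag, case_approved, household_head.
Round 2 — (2), (6), derive eligible_tier1, cond_1.
Round 3 — (10), derive adult_resident.
Round 4 — (9), derive renewal_due.
renewal_due appears in round 4, so it is derivable.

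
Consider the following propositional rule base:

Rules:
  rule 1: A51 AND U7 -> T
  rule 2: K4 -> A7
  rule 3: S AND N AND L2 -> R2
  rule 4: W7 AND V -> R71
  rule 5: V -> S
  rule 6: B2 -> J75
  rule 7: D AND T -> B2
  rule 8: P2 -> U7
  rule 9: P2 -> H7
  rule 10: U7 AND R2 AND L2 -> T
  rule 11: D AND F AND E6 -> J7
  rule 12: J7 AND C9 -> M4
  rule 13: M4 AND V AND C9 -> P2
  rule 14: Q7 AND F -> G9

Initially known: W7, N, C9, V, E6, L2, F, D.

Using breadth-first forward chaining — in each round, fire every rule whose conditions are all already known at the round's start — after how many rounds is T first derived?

5

Round 1: rule 4 [W7 AND V -> R71]; rule 5 [V -> S]; rule 11 [D AND F AND E6 -> J7]. New: R71, S, J7.
Round 2: rule 3 [S AND N AND L2 -> R2]; rule 12 [J7 AND C9 -> M4]. New: R2, M4.
Round 3: rule 13 [M4 AND V AND C9 -> P2]. New: P2.
Round 4: rule 8 [P2 -> U7]; rule 9 [P2 -> H7]. New: U7, H7.
Round 5: rule 10 [U7 AND R2 AND L2 -> T]. New: T.
T first appears in round 5.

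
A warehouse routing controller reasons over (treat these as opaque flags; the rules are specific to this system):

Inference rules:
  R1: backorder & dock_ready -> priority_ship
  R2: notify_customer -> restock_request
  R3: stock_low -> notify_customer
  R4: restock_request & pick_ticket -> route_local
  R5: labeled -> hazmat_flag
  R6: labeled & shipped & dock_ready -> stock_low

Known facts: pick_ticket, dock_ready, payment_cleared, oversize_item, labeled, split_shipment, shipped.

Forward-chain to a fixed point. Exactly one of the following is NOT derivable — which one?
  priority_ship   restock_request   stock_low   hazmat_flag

priority_ship

Round 1 fires R5, R6, giving hazmat_flag, stock_low.
Round 2 fires R3, giving notify_customer.
Round 3 fires R2, giving restock_request.
Round 4 fires R4, giving route_local.
Derived: restock_request (round 3), hazmat_flag (round 1), stock_low (round 1). priority_ship never appears in any round.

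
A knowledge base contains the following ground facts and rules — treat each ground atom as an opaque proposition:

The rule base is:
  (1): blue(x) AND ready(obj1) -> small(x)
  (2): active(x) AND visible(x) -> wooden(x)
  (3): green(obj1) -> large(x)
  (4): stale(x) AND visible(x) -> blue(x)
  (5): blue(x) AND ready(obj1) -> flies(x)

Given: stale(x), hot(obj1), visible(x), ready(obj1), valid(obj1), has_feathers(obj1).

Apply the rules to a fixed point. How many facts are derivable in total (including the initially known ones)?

9

Round 1: (4) [stale(x) AND visible(x) -> blue(x)]. New: blue(x).
Round 2: (1) [blue(x) AND ready(obj1) -> small(x)]; (5) [blue(x) AND ready(obj1) -> flies(x)]. New: small(x), flies(x).
Closure: {blue(x), flies(x), has_feathers(obj1), hot(obj1), ready(obj1), small(x), stale(x), valid(obj1), visible(x)} — 9 facts.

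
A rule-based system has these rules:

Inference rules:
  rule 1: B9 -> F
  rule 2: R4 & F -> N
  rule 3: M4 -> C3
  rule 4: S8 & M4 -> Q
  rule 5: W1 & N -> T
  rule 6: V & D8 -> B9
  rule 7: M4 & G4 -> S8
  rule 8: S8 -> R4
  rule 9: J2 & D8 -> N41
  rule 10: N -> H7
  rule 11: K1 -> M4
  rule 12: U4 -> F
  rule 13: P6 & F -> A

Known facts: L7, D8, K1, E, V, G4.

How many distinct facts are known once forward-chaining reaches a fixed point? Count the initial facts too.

15

Round 1: rule 6 [V & D8 -> B9]; rule 11 [K1 -> M4]. New: B9, M4.
Round 2: rule 1 [B9 -> F]; rule 3 [M4 -> C3]; rule 7 [M4 & G4 -> S8]. New: F, C3, S8.
Round 3: rule 4 [S8 & M4 -> Q]; rule 8 [S8 -> R4]. New: Q, R4.
Round 4: rule 2 [R4 & F -> N]. New: N.
Round 5: rule 10 [N -> H7]. New: H7.
Closure: {B9, C3, D8, E, F, G4, H7, K1, L7, M4, N, Q, R4, S8, V} — 15 facts.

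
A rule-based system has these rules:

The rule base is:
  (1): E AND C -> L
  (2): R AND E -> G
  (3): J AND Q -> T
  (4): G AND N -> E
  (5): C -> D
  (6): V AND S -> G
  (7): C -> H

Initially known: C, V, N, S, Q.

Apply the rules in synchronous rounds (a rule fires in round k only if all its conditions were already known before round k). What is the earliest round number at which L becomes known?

Round 1: (5) [C -> D]; (6) [V AND S -> G]; (7) [C -> H]. Adds D, G, H.
Round 2: (4) [G AND N -> E]. Adds E.
Round 3: (1) [E AND C -> L]. Adds L.
L first appears in round 3.

3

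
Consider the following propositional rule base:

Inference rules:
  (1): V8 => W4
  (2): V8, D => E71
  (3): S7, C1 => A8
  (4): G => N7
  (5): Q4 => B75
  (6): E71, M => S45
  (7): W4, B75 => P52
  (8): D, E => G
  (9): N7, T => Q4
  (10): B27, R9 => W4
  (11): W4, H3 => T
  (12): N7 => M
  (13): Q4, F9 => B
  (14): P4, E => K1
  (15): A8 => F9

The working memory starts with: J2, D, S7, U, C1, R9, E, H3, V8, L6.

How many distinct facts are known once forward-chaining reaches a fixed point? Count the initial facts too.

Round 1: (1) [V8 => W4]; (2) [V8, D => E71]; (3) [S7, C1 => A8]; (8) [D, E => G]. New: W4, E71, A8, G.
Round 2: (4) [G => N7]; (11) [W4, H3 => T]; (15) [A8 => F9]. New: N7, T, F9.
Round 3: (9) [N7, T => Q4]; (12) [N7 => M]. New: Q4, M.
Round 4: (5) [Q4 => B75]; (6) [E71, M => S45]; (13) [Q4, F9 => B]. New: B75, S45, B.
Round 5: (7) [W4, B75 => P52]. New: P52.
Closure: {A8, B, B75, C1, D, E, E71, F9, G, H3, J2, L6, M, N7, P52, Q4, R9, S45, S7, T, U, V8, W4} — 23 facts.

23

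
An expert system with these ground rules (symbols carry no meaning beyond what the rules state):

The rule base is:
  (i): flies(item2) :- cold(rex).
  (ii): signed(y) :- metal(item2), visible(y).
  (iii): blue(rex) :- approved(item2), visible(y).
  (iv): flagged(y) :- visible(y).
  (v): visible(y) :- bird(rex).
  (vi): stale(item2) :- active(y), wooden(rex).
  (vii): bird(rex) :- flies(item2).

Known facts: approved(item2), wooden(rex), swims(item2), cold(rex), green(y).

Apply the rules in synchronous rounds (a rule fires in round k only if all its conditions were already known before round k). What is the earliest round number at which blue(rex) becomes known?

4

[1] (i) [flies(item2) :- cold(rex).]. ⇒ new: flies(item2).
[2] (vii) [bird(rex) :- flies(item2).]. ⇒ new: bird(rex).
[3] (v) [visible(y) :- bird(rex).]. ⇒ new: visible(y).
[4] (iii) [blue(rex) :- approved(item2), visible(y).]; (iv) [flagged(y) :- visible(y).]. ⇒ new: blue(rex), flagged(y).
blue(rex) first appears in round 4.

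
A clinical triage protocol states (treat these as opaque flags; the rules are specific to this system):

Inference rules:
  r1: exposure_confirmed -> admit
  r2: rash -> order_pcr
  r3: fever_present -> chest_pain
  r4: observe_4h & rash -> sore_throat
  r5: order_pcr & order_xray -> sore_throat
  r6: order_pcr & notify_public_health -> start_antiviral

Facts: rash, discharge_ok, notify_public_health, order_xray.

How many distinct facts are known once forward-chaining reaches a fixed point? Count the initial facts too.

7

Round 1: r2 [rash -> order_pcr]. New: order_pcr.
Round 2: r5 [order_pcr & order_xray -> sore_throat]; r6 [order_pcr & notify_public_health -> start_antiviral]. New: sore_throat, start_antiviral.
Closure: {discharge_ok, notify_public_health, order_pcr, order_xray, rash, sore_throat, start_antiviral} — 7 facts.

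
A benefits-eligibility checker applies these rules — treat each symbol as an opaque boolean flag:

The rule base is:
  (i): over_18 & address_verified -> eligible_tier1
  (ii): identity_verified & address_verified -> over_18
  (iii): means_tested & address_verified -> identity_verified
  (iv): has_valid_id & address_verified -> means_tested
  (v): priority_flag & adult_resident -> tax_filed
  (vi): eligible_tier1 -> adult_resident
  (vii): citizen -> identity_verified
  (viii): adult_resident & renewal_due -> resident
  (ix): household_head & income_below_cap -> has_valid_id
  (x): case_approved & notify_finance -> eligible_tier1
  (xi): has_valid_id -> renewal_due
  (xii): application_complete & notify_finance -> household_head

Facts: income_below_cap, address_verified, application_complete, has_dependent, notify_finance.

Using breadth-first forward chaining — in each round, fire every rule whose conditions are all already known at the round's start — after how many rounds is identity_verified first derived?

4

[1] (xii) [application_complete & notify_finance -> household_head]. ⇒ new: household_head.
[2] (ix) [household_head & income_below_cap -> has_valid_id]. ⇒ new: has_valid_id.
[3] (iv) [has_valid_id & address_verified -> means_tested]; (xi) [has_valid_id -> renewal_due]. ⇒ new: means_tested, renewal_due.
[4] (iii) [means_tested & address_verified -> identity_verified]. ⇒ new: identity_verified.
identity_verified first appears in round 4.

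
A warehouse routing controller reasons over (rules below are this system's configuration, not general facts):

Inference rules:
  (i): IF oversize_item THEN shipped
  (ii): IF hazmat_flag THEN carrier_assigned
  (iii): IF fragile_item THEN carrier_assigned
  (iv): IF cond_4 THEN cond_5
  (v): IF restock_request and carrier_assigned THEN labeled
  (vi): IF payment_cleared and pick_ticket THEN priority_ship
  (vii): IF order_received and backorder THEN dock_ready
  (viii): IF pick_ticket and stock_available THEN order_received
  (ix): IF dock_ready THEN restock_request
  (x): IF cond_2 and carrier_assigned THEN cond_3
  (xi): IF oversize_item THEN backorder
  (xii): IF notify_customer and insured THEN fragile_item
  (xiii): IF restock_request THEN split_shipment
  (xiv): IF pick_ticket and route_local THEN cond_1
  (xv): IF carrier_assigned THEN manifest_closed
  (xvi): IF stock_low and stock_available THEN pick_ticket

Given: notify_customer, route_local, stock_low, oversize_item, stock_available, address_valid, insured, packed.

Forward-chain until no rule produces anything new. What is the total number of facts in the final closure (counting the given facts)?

20

Round 1 — (i), (xi), (xii), (xvi), derive shipped, backorder, fragile_item, pick_ticket.
Round 2 — (iii), (viii), (xiv), derive carrier_assigned, order_received, cond_1.
Round 3 — (vii), (xv), derive dock_ready, manifest_closed.
Round 4 — (ix), derive restock_request.
Round 5 — (v), (xiii), derive labeled, split_shipment.
Closure: {address_valid, backorder, carrier_assigned, cond_1, dock_ready, fragile_item, insured, labeled, manifest_closed, notify_customer, order_received, oversize_item, packed, pick_ticket, restock_request, route_local, shipped, split_shipment, stock_available, stock_low} — 20 facts.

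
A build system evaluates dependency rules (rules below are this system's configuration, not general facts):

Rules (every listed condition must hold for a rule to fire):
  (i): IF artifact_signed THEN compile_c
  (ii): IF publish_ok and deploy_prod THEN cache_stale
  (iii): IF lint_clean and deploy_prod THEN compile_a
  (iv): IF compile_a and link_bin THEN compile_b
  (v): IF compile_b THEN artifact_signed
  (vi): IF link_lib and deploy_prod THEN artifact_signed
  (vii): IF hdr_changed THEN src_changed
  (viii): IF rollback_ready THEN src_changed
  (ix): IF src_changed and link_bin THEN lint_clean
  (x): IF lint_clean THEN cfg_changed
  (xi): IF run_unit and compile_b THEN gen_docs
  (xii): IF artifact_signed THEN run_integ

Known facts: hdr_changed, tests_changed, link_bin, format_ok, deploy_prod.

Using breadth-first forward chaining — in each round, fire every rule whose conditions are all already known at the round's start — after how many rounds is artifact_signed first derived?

5

Round 1 fires (vii), giving src_changed.
Round 2 fires (ix), giving lint_clean.
Round 3 fires (iii), (x), giving compile_a, cfg_changed.
Round 4 fires (iv), giving compile_b.
Round 5 fires (v), giving artifact_signed.
artifact_signed first appears in round 5.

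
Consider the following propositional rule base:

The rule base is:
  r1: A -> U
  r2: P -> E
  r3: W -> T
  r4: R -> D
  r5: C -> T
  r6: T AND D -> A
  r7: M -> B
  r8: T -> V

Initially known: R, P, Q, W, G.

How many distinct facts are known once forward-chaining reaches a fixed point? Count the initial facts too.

Round 1 — r2, r3, r4, derive E, T, D.
Round 2 — r6, r8, derive A, V.
Round 3 — r1, derive U.
Closure: {A, D, E, G, P, Q, R, T, U, V, W} — 11 facts.

11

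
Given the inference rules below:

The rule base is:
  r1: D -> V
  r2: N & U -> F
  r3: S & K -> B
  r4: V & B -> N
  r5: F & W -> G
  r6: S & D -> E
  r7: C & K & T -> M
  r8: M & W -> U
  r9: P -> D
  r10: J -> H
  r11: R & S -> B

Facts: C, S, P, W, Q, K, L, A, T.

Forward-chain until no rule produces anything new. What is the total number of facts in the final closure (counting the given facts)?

18

[1] r3 [S & K -> B]; r7 [C & K & T -> M]; r9 [P -> D]. ⇒ new: B, M, D.
[2] r1 [D -> V]; r6 [S & D -> E]; r8 [M & W -> U]. ⇒ new: V, E, U.
[3] r4 [V & B -> N]. ⇒ new: N.
[4] r2 [N & U -> F]. ⇒ new: F.
[5] r5 [F & W -> G]. ⇒ new: G.
Closure: {A, B, C, D, E, F, G, K, L, M, N, P, Q, S, T, U, V, W} — 18 facts.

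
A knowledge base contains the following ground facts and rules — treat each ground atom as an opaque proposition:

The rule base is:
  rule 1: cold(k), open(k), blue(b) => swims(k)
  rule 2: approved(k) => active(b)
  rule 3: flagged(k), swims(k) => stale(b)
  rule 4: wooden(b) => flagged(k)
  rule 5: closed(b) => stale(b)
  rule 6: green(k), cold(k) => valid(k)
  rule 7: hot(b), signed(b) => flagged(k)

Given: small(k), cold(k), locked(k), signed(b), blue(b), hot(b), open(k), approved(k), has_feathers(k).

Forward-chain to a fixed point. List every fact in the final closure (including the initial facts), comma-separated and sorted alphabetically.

Round 1: rule 1 [cold(k), open(k), blue(b) => swims(k)]; rule 2 [approved(k) => active(b)]; rule 7 [hot(b), signed(b) => flagged(k)]. Adds swims(k), active(b), flagged(k).
Round 2: rule 3 [flagged(k), swims(k) => stale(b)]. Adds stale(b).

active(b), approved(k), blue(b), cold(k), flagged(k), has_feathers(k), hot(b), locked(k), open(k), signed(b), small(k), stale(b), swims(k)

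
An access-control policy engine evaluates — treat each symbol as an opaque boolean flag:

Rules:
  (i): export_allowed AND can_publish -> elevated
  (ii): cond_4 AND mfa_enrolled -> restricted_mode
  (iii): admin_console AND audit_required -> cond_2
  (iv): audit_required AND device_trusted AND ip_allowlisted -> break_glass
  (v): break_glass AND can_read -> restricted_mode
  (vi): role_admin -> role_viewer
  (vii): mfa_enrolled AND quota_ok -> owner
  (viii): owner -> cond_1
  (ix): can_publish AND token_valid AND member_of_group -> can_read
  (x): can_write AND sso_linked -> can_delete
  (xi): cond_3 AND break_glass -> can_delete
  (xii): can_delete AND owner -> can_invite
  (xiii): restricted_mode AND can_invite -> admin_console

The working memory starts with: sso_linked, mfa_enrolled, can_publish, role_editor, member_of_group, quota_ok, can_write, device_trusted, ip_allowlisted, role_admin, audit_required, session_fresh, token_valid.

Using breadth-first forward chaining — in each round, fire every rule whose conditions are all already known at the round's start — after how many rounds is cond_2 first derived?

4

Round 1: (iv) [audit_required AND device_trusted AND ip_allowlisted -> break_glass]; (vi) [role_admin -> role_viewer]; (vii) [mfa_enrolled AND quota_ok -> owner]; (ix) [can_publish AND token_valid AND member_of_group -> can_read]; (x) [can_write AND sso_linked -> can_delete]. Adds break_glass, role_viewer, owner, can_read, can_delete.
Round 2: (v) [break_glass AND can_read -> restricted_mode]; (viii) [owner -> cond_1]; (xii) [can_delete AND owner -> can_invite]. Adds restricted_mode, cond_1, can_invite.
Round 3: (xiii) [restricted_mode AND can_invite -> admin_console]. Adds admin_console.
Round 4: (iii) [admin_console AND audit_required -> cond_2]. Adds cond_2.
cond_2 first appears in round 4.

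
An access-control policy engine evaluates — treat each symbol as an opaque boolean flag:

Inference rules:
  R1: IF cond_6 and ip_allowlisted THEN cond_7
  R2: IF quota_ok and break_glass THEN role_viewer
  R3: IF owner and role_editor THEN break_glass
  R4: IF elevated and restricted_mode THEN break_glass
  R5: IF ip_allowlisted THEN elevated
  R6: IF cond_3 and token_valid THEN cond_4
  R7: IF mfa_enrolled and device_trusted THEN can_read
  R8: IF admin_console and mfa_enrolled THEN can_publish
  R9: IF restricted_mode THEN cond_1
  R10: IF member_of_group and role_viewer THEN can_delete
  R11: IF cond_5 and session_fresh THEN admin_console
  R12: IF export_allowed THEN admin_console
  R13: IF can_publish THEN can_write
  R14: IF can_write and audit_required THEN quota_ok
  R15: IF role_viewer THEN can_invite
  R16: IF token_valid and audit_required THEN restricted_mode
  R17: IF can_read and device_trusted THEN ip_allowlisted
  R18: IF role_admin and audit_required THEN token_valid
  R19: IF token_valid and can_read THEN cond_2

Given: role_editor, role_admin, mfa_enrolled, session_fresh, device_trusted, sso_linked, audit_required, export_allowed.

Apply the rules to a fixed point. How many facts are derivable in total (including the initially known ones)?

22

Round 1 fires R7, R12, R18, giving can_read, admin_console, token_valid.
Round 2 fires R8, R16, R17, R19, giving can_publish, restricted_mode, ip_allowlisted, cond_2.
Round 3 fires R5, R9, R13, giving elevated, cond_1, can_write.
Round 4 fires R4, R14, giving break_glass, quota_ok.
Round 5 fires R2, giving role_viewer.
Round 6 fires R15, giving can_invite.
Closure: {admin_console, audit_required, break_glass, can_invite, can_publish, can_read, can_write, cond_1, cond_2, device_trusted, elevated, export_allowed, ip_allowlisted, mfa_enrolled, quota_ok, restricted_mode, role_admin, role_editor, role_viewer, session_fresh, sso_linked, token_valid} — 22 facts.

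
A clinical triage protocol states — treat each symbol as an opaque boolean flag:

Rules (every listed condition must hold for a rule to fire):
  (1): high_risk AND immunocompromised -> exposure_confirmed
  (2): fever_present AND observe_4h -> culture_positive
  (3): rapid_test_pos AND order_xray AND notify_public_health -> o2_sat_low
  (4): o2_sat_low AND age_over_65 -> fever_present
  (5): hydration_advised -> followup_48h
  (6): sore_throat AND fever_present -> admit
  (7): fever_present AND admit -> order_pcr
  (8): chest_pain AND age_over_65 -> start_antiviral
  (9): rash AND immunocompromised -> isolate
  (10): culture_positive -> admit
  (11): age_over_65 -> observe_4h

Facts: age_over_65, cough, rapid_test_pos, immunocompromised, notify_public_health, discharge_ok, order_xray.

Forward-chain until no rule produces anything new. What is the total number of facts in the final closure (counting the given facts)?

[1] (3) [rapid_test_pos AND order_xray AND notify_public_health -> o2_sat_low]; (11) [age_over_65 -> observe_4h]. ⇒ new: o2_sat_low, observe_4h.
[2] (4) [o2_sat_low AND age_over_65 -> fever_present]. ⇒ new: fever_present.
[3] (2) [fever_present AND observe_4h -> culture_positive]. ⇒ new: culture_positive.
[4] (10) [culture_positive -> admit]. ⇒ new: admit.
[5] (7) [fever_present AND admit -> order_pcr]. ⇒ new: order_pcr.
Closure: {admit, age_over_65, cough, culture_positive, discharge_ok, fever_present, immunocompromised, notify_public_health, o2_sat_low, observe_4h, order_pcr, order_xray, rapid_test_pos} — 13 facts.

13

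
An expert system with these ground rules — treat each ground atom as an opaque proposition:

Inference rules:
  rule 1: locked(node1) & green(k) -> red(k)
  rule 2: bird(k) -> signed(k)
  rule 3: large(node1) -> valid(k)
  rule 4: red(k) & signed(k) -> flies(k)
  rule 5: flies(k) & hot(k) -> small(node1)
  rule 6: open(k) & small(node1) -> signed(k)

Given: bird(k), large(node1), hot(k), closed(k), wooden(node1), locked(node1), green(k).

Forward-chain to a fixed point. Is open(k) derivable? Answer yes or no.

Round 1 — rule 1, rule 2, rule 3, derive red(k), signed(k), valid(k).
Round 2 — rule 4, derive flies(k).
Round 3 — rule 5, derive small(node1).
Fixed point reached. No rule has open(k) as a consequent, and it is not given.

no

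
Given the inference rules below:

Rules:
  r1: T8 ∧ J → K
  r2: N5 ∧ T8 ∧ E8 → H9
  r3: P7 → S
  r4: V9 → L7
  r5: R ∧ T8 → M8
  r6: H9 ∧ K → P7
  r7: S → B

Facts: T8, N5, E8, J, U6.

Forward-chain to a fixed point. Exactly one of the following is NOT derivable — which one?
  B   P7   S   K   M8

M8

Round 1 — r1, r2, derive K, H9.
Round 2 — r6, derive P7.
Round 3 — r3, derive S.
Round 4 — r7, derive B.
Derived: S (round 3), K (round 1), B (round 4), P7 (round 2). M8 never appears in any round.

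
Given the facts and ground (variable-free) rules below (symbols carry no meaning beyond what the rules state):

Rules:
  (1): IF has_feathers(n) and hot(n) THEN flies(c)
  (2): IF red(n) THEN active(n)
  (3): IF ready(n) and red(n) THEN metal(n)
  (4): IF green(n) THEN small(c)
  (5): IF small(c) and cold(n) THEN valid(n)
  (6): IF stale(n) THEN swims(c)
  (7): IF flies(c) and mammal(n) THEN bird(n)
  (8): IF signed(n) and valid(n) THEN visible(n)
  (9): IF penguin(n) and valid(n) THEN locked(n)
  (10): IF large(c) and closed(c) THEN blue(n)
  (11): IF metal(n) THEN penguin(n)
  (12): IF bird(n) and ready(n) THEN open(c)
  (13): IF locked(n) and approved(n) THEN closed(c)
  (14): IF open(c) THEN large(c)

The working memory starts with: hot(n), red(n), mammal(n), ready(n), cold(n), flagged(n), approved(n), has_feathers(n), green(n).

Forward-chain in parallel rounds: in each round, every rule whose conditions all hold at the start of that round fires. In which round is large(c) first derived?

4

Round 1 — (1), (2), (3), (4), derive flies(c), active(n), metal(n), small(c).
Round 2 — (5), (7), (11), derive valid(n), bird(n), penguin(n).
Round 3 — (9), (12), derive locked(n), open(c).
Round 4 — (13), (14), derive closed(c), large(c).
large(c) first appears in round 4.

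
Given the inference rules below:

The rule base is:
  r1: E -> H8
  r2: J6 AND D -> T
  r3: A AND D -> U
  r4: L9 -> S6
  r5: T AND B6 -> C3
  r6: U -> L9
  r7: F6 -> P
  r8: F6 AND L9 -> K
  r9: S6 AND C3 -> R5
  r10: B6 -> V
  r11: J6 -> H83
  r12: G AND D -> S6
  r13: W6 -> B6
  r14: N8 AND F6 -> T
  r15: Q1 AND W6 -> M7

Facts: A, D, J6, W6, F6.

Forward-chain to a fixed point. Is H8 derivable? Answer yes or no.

no

[1] r2 [J6 AND D -> T]; r3 [A AND D -> U]; r7 [F6 -> P]; r11 [J6 -> H83]; r13 [W6 -> B6]. ⇒ new: T, U, P, H83, B6.
[2] r5 [T AND B6 -> C3]; r6 [U -> L9]; r10 [B6 -> V]. ⇒ new: C3, L9, V.
[3] r4 [L9 -> S6]; r8 [F6 AND L9 -> K]. ⇒ new: S6, K.
[4] r9 [S6 AND C3 -> R5]. ⇒ new: R5.
Fixed point reached. H8 is concluded only by r1; r1 needs E (never derived).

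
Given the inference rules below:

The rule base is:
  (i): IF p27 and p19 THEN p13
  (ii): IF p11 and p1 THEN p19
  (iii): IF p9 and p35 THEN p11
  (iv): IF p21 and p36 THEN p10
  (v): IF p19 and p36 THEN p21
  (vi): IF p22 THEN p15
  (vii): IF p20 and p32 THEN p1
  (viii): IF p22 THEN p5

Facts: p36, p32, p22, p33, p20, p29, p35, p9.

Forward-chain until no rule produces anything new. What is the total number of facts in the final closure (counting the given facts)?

15

Round 1: (iii) [IF p9 and p35 THEN p11]; (vi) [IF p22 THEN p15]; (vii) [IF p20 and p32 THEN p1]; (viii) [IF p22 THEN p5]. New: p11, p15, p1, p5.
Round 2: (ii) [IF p11 and p1 THEN p19]. New: p19.
Round 3: (v) [IF p19 and p36 THEN p21]. New: p21.
Round 4: (iv) [IF p21 and p36 THEN p10]. New: p10.
Closure: {p1, p10, p11, p15, p19, p20, p21, p22, p29, p32, p33, p35, p36, p5, p9} — 15 facts.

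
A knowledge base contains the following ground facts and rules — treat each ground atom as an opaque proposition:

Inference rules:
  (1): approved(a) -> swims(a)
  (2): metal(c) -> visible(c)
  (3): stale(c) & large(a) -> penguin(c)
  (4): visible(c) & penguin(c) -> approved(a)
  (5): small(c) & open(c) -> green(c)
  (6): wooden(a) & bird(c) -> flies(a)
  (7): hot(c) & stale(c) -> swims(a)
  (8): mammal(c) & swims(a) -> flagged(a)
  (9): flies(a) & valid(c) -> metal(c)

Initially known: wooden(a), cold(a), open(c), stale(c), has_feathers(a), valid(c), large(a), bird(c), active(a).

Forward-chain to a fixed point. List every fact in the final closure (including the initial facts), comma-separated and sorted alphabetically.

active(a), approved(a), bird(c), cold(a), flies(a), has_feathers(a), large(a), metal(c), open(c), penguin(c), stale(c), swims(a), valid(c), visible(c), wooden(a)

Round 1 — (3), (6), derive penguin(c), flies(a).
Round 2 — (9), derive metal(c).
Round 3 — (2), derive visible(c).
Round 4 — (4), derive approved(a).
Round 5 — (1), derive swims(a).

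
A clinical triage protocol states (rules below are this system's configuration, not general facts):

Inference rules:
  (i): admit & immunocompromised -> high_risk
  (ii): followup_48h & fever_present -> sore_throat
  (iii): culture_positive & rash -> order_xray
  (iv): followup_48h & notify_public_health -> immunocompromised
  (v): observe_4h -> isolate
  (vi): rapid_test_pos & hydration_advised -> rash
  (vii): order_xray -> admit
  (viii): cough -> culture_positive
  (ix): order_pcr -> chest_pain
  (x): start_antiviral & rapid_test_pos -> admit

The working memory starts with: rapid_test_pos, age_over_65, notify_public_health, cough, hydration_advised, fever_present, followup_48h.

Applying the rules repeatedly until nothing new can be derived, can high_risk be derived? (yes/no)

Round 1: (ii) [followup_48h & fever_present -> sore_throat]; (iv) [followup_48h & notify_public_health -> immunocompromised]; (vi) [rapid_test_pos & hydration_advised -> rash]; (viii) [cough -> culture_positive]. Adds sore_throat, immunocompromised, rash, culture_positive.
Round 2: (iii) [culture_positive & rash -> order_xray]. Adds order_xray.
Round 3: (vii) [order_xray -> admit]. Adds admit.
Round 4: (i) [admit & immunocompromised -> high_risk]. Adds high_risk.
high_risk appears in round 4, so it is derivable.

yes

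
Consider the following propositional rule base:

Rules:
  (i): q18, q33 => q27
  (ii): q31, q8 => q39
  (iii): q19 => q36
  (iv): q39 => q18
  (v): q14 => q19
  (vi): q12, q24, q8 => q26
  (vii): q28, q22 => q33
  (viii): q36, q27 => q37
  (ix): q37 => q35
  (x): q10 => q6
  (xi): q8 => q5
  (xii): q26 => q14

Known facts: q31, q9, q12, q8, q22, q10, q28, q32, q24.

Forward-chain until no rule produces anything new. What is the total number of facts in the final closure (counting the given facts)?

21

Round 1 — (ii), (vi), (vii), (x), (xi), derive q39, q26, q33, q6, q5.
Round 2 — (iv), (xii), derive q18, q14.
Round 3 — (i), (v), derive q27, q19.
Round 4 — (iii), derive q36.
Round 5 — (viii), derive q37.
Round 6 — (ix), derive q35.
Closure: {q10, q12, q14, q18, q19, q22, q24, q26, q27, q28, q31, q32, q33, q35, q36, q37, q39, q5, q6, q8, q9} — 21 facts.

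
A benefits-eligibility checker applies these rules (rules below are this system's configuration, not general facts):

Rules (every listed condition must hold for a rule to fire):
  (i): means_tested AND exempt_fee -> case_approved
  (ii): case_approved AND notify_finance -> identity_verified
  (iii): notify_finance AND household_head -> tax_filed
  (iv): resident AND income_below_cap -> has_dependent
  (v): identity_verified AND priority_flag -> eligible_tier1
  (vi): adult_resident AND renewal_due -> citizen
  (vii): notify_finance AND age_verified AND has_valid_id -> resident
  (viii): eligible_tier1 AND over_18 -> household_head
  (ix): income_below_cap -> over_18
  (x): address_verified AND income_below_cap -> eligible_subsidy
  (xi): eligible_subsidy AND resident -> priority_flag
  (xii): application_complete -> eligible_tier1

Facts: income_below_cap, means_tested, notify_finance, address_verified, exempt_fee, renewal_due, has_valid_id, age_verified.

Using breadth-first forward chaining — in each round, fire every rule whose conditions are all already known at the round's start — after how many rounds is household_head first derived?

4

Round 1: (i) [means_tested AND exempt_fee -> case_approved]; (vii) [notify_finance AND age_verified AND has_valid_id -> resident]; (ix) [income_below_cap -> over_18]; (x) [address_verified AND income_below_cap -> eligible_subsidy]. New: case_approved, resident, over_18, eligible_subsidy.
Round 2: (ii) [case_approved AND notify_finance -> identity_verified]; (iv) [resident AND income_below_cap -> has_dependent]; (xi) [eligible_subsidy AND resident -> priority_flag]. New: identity_verified, has_dependent, priority_flag.
Round 3: (v) [identity_verified AND priority_flag -> eligible_tier1]. New: eligible_tier1.
Round 4: (viii) [eligible_tier1 AND over_18 -> household_head]. New: household_head.
household_head first appears in round 4.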